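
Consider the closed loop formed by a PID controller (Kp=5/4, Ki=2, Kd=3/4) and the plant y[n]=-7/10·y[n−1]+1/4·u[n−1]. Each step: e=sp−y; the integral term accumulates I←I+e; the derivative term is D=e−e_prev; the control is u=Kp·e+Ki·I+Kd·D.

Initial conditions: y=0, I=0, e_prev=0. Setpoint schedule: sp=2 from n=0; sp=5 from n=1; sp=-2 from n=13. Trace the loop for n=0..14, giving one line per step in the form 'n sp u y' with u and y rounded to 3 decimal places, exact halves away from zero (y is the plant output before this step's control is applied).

(exact arithmetic carried between steps; '≈' marks a value shown rounded to 6 d.p. or computed from one; I and e_prev carry over from the previous line; the table rounds u and y to 3 d.p., halves away from zero)
n=0: y=0, sp=2, e=sp−y=2; I=2, D=e−e_prev=2; u=5/4·2+2·2+3/4·2=8; next y=-7/10·0+1/4·8=2
n=1: y=2, sp=5, e=sp−y=3; I=5, D=e−e_prev=1; u=5/4·3+2·5+3/4·1=14.5; next y=-7/10·2+1/4·14.5=2.225
n=2: y=2.225, sp=5, e=sp−y=2.775; I=7.775, D=e−e_prev=-0.225; u=5/4·2.775+2·7.775+3/4·(-0.225)=18.85; next y=-7/10·2.225+1/4·18.85=3.155
n=3: y=3.155, sp=5, e=sp−y=1.845; I=9.62, D=e−e_prev=-0.93; u=5/4·1.845+2·9.62+3/4·(-0.93)=20.84875; next y=-7/10·3.155+1/4·20.84875≈3.003688
n=4: y≈3.003688, sp=5, e=sp−y≈1.996313; I≈11.616313, D=e−e_prev≈0.151313; u=5/4·1.996313+2·11.616313+3/4·0.151313≈25.8415; next y=-7/10·3.003688+1/4·25.8415≈4.357794
n=5: y≈4.357794, sp=5, e=sp−y≈0.642206; I≈12.258519, D=e−e_prev≈-1.354106; u=5/4·0.642206+2·12.258519+3/4·(-1.354106)≈24.304216; next y=-7/10·4.357794+1/4·24.304216≈3.025598
n=6: y≈3.025598, sp=5, e=sp−y≈1.974402; I≈14.232920, D=e−e_prev≈1.332195; u=5/4·1.974402+2·14.232920+3/4·1.332195≈31.932990; next y=-7/10·3.025598+1/4·31.932990≈5.865329
n=7: y≈5.865329, sp=5, e=sp−y≈-0.865329; I≈13.367592, D=e−e_prev≈-2.839730; u=5/4·(-0.865329)+2·13.367592+3/4·(-2.839730)≈23.523725; next y=-7/10·5.865329+1/4·23.523725≈1.775201
n=8: y≈1.775201, sp=5, e=sp−y≈3.224799; I≈16.592391, D=e−e_prev≈4.090127; u=5/4·3.224799+2·16.592391+3/4·4.090127≈40.283375; next y=-7/10·1.775201+1/4·40.283375≈8.828203
n=9: y≈8.828203, sp=5, e=sp−y≈-3.828203; I≈12.764188, D=e−e_prev≈-7.053002; u=5/4·(-3.828203)+2·12.764188+3/4·(-7.053002)≈15.453370; next y=-7/10·8.828203+1/4·15.453370≈-2.316399
n=10: y≈-2.316399, sp=5, e=sp−y≈7.316399; I≈20.080587, D=e−e_prev≈11.144602; u=5/4·7.316399+2·20.080587+3/4·11.144602≈57.665125; next y=-7/10·(-2.316399)+1/4·57.665125≈16.037761
n=11: y≈16.037761, sp=5, e=sp−y≈-11.037761; I≈9.042826, D=e−e_prev≈-18.354160; u=5/4·(-11.037761)+2·9.042826+3/4·(-18.354160)≈-9.477169; next y=-7/10·16.037761+1/4·(-9.477169)≈-13.595725
n=12: y≈-13.595725, sp=5, e=sp−y≈18.595725; I≈27.638551, D=e−e_prev≈29.633486; u=5/4·18.595725+2·27.638551+3/4·29.633486≈100.746873; next y=-7/10·(-13.595725)+1/4·100.746873≈34.703726
n=13: y≈34.703726, sp=-2, e=sp−y≈-36.703726; I≈-9.065174, D=e−e_prev≈-55.299450; u=5/4·(-36.703726)+2·(-9.065174)+3/4·(-55.299450)≈-105.484594; next y=-7/10·34.703726+1/4·(-105.484594)≈-50.663756
n=14: y≈-50.663756, sp=-2, e=sp−y≈48.663756; I≈39.598582, D=e−e_prev≈85.367482; u=5/4·48.663756+2·39.598582+3/4·85.367482≈204.052471; next y=-7/10·(-50.663756)+1/4·204.052471≈86.477747

0 2 8.000 0.000
1 5 14.500 2.000
2 5 18.850 2.225
3 5 20.849 3.155
4 5 25.842 3.004
5 5 24.304 4.358
6 5 31.933 3.026
7 5 23.524 5.865
8 5 40.283 1.775
9 5 15.453 8.828
10 5 57.665 -2.316
11 5 -9.477 16.038
12 5 100.747 -13.596
13 -2 -105.485 34.704
14 -2 204.052 -50.664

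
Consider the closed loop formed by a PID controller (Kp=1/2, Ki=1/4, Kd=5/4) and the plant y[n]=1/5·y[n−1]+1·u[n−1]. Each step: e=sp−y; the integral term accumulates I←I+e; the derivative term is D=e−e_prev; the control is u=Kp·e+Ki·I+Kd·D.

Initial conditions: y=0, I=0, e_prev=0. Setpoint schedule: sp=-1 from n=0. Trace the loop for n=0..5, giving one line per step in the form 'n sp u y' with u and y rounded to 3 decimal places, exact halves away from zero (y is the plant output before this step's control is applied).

0 -1 -2.000 0.000
1 -1 3.000 -2.000
2 -1 -8.450 2.600
3 -1 17.460 -7.930
4 -1 -41.578 15.874
5 -1 92.513 -38.403

(exact arithmetic carried between steps; '≈' marks a value shown rounded to 6 d.p. or computed from one; I and e_prev carry over from the previous line; the table rounds u and y to 3 d.p., halves away from zero)
n=0: y=0, sp=-1, e=sp−y=-1; I=-1, D=e−e_prev=-1; u=1/2·(-1)+1/4·(-1)+5/4·(-1)=-2; next y=1/5·0+1·(-2)=-2
n=1: y=-2, sp=-1, e=sp−y=1; I=0, D=e−e_prev=2; u=1/2·1+1/4·0+5/4·2=3; next y=1/5·(-2)+1·3=2.6
n=2: y=2.6, sp=-1, e=sp−y=-3.6; I=-3.6, D=e−e_prev=-4.6; u=1/2·(-3.6)+1/4·(-3.6)+5/4·(-4.6)=-8.45; next y=1/5·2.6+1·(-8.45)=-7.93
n=3: y=-7.93, sp=-1, e=sp−y=6.93; I=3.33, D=e−e_prev=10.53; u=1/2·6.93+1/4·3.33+5/4·10.53=17.46; next y=1/5·(-7.93)+1·17.46=15.874
n=4: y=15.874, sp=-1, e=sp−y=-16.874; I=-13.544, D=e−e_prev=-23.804; u=1/2·(-16.874)+1/4·(-13.544)+5/4·(-23.804)=-41.578; next y=1/5·15.874+1·(-41.578)=-38.4032
n=5: y=-38.4032, sp=-1, e=sp−y=37.4032; I=23.8592, D=e−e_prev=54.2772; u=1/2·37.4032+1/4·23.8592+5/4·54.2772=92.5129; next y=1/5·(-38.4032)+1·92.5129=84.83226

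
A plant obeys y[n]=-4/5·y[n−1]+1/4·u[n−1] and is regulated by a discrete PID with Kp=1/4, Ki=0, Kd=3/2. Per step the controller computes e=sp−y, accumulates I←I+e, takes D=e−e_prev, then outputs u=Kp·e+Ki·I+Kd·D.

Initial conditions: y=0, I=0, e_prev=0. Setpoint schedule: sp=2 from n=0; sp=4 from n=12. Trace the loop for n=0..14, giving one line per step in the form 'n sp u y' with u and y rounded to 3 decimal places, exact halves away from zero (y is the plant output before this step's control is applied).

(exact arithmetic carried between steps; '≈' marks a value shown rounded to 6 d.p. or computed from one; I and e_prev carry over from the previous line; the table rounds u and y to 3 d.p., halves away from zero)
n=0: y=0, sp=2, e=sp−y=2; I=2, D=e−e_prev=2; u=1/4·2+0·2+3/2·2=3.5; next y=-4/5·0+1/4·3.5=0.875
n=1: y=0.875, sp=2, e=sp−y=1.125; I=3.125, D=e−e_prev=-0.875; u=1/4·1.125+0·3.125+3/2·(-0.875)=-1.03125; next y=-4/5·0.875+1/4·(-1.03125)≈-0.957813
n=2: y≈-0.957813, sp=2, e=sp−y≈2.957813; I≈6.082813, D=e−e_prev≈1.832813; u=1/4·2.957813+0·6.082813+3/2·1.832813≈3.488672; next y=-4/5·(-0.957813)+1/4·3.488672≈1.638418
n=3: y≈1.638418, sp=2, e=sp−y≈0.361582; I≈6.444395, D=e−e_prev≈-2.596230; u=1/4·0.361582+0·6.444395+3/2·(-2.596230)≈-3.803950; next y=-4/5·1.638418+1/4·(-3.803950)≈-2.261722
n=4: y≈-2.261722, sp=2, e=sp−y≈4.261722; I≈10.706116, D=e−e_prev≈3.900140; u=1/4·4.261722+0·10.706116+3/2·3.900140≈6.915640; next y=-4/5·(-2.261722)+1/4·6.915640≈3.538288
n=5: y≈3.538288, sp=2, e=sp−y≈-1.538288; I≈9.167829, D=e−e_prev≈-5.800010; u=1/4·(-1.538288)+0·9.167829+3/2·(-5.800010)≈-9.084586; next y=-4/5·3.538288+1/4·(-9.084586)≈-5.101777
n=6: y≈-5.101777, sp=2, e=sp−y≈7.101777; I≈16.269605, D=e−e_prev≈8.640064; u=1/4·7.101777+0·16.269605+3/2·8.640064≈14.735541; next y=-4/5·(-5.101777)+1/4·14.735541≈7.765306
n=7: y≈7.765306, sp=2, e=sp−y≈-5.765306; I≈10.504299, D=e−e_prev≈-12.867083; u=1/4·(-5.765306)+0·10.504299+3/2·(-12.867083)≈-20.741951; next y=-4/5·7.765306+1/4·(-20.741951)≈-11.397733
n=8: y≈-11.397733, sp=2, e=sp−y≈13.397733; I≈23.902032, D=e−e_prev≈19.163039; u=1/4·13.397733+0·23.902032+3/2·19.163039≈32.093992; next y=-4/5·(-11.397733)+1/4·32.093992≈17.141684
n=9: y≈17.141684, sp=2, e=sp−y≈-15.141684; I≈8.760348, D=e−e_prev≈-28.539417; u=1/4·(-15.141684)+0·8.760348+3/2·(-28.539417)≈-46.594547; next y=-4/5·17.141684+1/4·(-46.594547)≈-25.361984
n=10: y≈-25.361984, sp=2, e=sp−y≈27.361984; I≈36.122332, D=e−e_prev≈42.503669; u=1/4·27.361984+0·36.122332+3/2·42.503669≈70.596000; next y=-4/5·(-25.361984)+1/4·70.596000≈37.938587
n=11: y≈37.938587, sp=2, e=sp−y≈-35.938587; I≈0.183745, D=e−e_prev≈-63.300572; u=1/4·(-35.938587)+0·0.183745+3/2·(-63.300572)≈-103.935505; next y=-4/5·37.938587+1/4·(-103.935505)≈-56.334746
n=12: y≈-56.334746, sp=4, e=sp−y≈60.334746; I≈60.518491, D=e−e_prev≈96.273334; u=1/4·60.334746+0·60.518491+3/2·96.273334≈159.493687; next y=-4/5·(-56.334746)+1/4·159.493687≈84.941219
n=13: y≈84.941219, sp=4, e=sp−y≈-80.941219; I≈-20.422728, D=e−e_prev≈-141.275965; u=1/4·(-80.941219)+0·(-20.422728)+3/2·(-141.275965)≈-232.149252; next y=-4/5·84.941219+1/4·(-232.149252)≈-125.990288
n=14: y≈-125.990288, sp=4, e=sp−y≈129.990288; I≈109.567560, D=e−e_prev≈210.931506; u=1/4·129.990288+0·109.567560+3/2·210.931506≈348.894832; next y=-4/5·(-125.990288)+1/4·348.894832≈188.015938

0 2 3.500 0.000
1 2 -1.031 0.875
2 2 3.489 -0.958
3 2 -3.804 1.638
4 2 6.916 -2.262
5 2 -9.085 3.538
6 2 14.736 -5.102
7 2 -20.742 7.765
8 2 32.094 -11.398
9 2 -46.595 17.142
10 2 70.596 -25.362
11 2 -103.936 37.939
12 4 159.494 -56.335
13 4 -232.149 84.941
14 4 348.895 -125.990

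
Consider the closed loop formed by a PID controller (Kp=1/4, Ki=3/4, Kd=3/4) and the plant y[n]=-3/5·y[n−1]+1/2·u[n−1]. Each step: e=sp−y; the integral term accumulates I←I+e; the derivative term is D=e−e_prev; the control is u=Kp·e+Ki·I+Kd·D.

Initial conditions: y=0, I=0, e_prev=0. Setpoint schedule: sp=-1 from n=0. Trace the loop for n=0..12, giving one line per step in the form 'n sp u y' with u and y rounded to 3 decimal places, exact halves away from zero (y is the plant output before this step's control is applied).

(exact arithmetic carried between steps; '≈' marks a value shown rounded to 6 d.p. or computed from one; I and e_prev carry over from the previous line; the table rounds u and y to 3 d.p., halves away from zero)
n=0: y=0, sp=-1, e=sp−y=-1; I=-1, D=e−e_prev=-1; u=1/4·(-1)+3/4·(-1)+3/4·(-1)=-1.75; next y=-3/5·0+1/2·(-1.75)=-0.875
n=1: y=-0.875, sp=-1, e=sp−y=-0.125; I=-1.125, D=e−e_prev=0.875; u=1/4·(-0.125)+3/4·(-1.125)+3/4·0.875=-0.21875; next y=-3/5·(-0.875)+1/2·(-0.21875)=0.415625
n=2: y=0.415625, sp=-1, e=sp−y=-1.415625; I=-2.540625, D=e−e_prev=-1.290625; u=1/4·(-1.415625)+3/4·(-2.540625)+3/4·(-1.290625)≈-3.227344; next y=-3/5·0.415625+1/2·(-3.227344)≈-1.863047
n=3: y≈-1.863047, sp=-1, e=sp−y≈0.863047; I≈-1.677578, D=e−e_prev≈2.278672; u=1/4·0.863047+3/4·(-1.677578)+3/4·2.278672≈0.666582; next y=-3/5·(-1.863047)+1/2·0.666582≈1.451119
n=4: y≈1.451119, sp=-1, e=sp−y≈-2.451119; I≈-4.128697, D=e−e_prev≈-3.314166; u=1/4·(-2.451119)+3/4·(-4.128697)+3/4·(-3.314166)≈-6.194927; next y=-3/5·1.451119+1/2·(-6.194927)≈-3.968135
n=5: y≈-3.968135, sp=-1, e=sp−y≈2.968135; I≈-1.160562, D=e−e_prev≈5.419254; u=1/4·2.968135+3/4·(-1.160562)+3/4·5.419254≈3.936053; next y=-3/5·(-3.968135)+1/2·3.936053≈4.348907
n=6: y≈4.348907, sp=-1, e=sp−y≈-5.348907; I≈-6.509470, D=e−e_prev≈-8.317043; u=1/4·(-5.348907)+3/4·(-6.509470)+3/4·(-8.317043)≈-12.457111; next y=-3/5·4.348907+1/2·(-12.457111)≈-8.837900
n=7: y≈-8.837900, sp=-1, e=sp−y≈7.837900; I≈1.328430, D=e−e_prev≈13.186808; u=1/4·7.837900+3/4·1.328430+3/4·13.186808≈12.845903; next y=-3/5·(-8.837900)+1/2·12.845903≈11.725692
n=8: y≈11.725692, sp=-1, e=sp−y≈-12.725692; I≈-11.397261, D=e−e_prev≈-20.563592; u=1/4·(-12.725692)+3/4·(-11.397261)+3/4·(-20.563592)≈-27.152063; next y=-3/5·11.725692+1/2·(-27.152063)≈-20.611446
n=9: y≈-20.611446, sp=-1, e=sp−y≈19.611446; I≈8.214185, D=e−e_prev≈32.337138; u=1/4·19.611446+3/4·8.214185+3/4·32.337138≈35.316354; next y=-3/5·(-20.611446)+1/2·35.316354≈30.025045
n=10: y≈30.025045, sp=-1, e=sp−y≈-31.025045; I≈-22.810860, D=e−e_prev≈-50.636491; u=1/4·(-31.025045)+3/4·(-22.810860)+3/4·(-50.636491)≈-62.841774; next y=-3/5·30.025045+1/2·(-62.841774)≈-49.435914
n=11: y≈-49.435914, sp=-1, e=sp−y≈48.435914; I≈25.625054, D=e−e_prev≈79.460959; u=1/4·48.435914+3/4·25.625054+3/4·79.460959≈90.923489; next y=-3/5·(-49.435914)+1/2·90.923489≈75.123293
n=12: y≈75.123293, sp=-1, e=sp−y≈-76.123293; I≈-50.498238, D=e−e_prev≈-124.559207; u=1/4·(-76.123293)+3/4·(-50.498238)+3/4·(-124.559207)≈-150.323907; next y=-3/5·75.123293+1/2·(-150.323907)≈-120.235929

0 -1 -1.750 0.000
1 -1 -0.219 -0.875
2 -1 -3.227 0.416
3 -1 0.667 -1.863
4 -1 -6.195 1.451
5 -1 3.936 -3.968
6 -1 -12.457 4.349
7 -1 12.846 -8.838
8 -1 -27.152 11.726
9 -1 35.316 -20.611
10 -1 -62.842 30.025
11 -1 90.923 -49.436
12 -1 -150.324 75.123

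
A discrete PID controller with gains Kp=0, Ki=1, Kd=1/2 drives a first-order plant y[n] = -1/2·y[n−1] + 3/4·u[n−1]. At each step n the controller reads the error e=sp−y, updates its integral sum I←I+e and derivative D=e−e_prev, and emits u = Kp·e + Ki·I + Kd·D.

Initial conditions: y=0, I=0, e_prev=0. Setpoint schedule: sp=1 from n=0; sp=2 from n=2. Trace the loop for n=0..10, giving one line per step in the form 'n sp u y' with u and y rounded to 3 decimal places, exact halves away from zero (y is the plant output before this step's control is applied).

0 1 1.500 0.000
1 1 0.313 1.125
2 2 4.430 -0.328
3 2 -0.190 3.486
4 2 8.289 -1.886
5 2 -4.080 7.160
6 2 15.982 -6.640
7 2 -15.197 15.307
8 2 34.006 -19.051
9 2 -43.244 35.030
10 2 78.234 -49.948

(exact arithmetic carried between steps; '≈' marks a value shown rounded to 6 d.p. or computed from one; I and e_prev carry over from the previous line; the table rounds u and y to 3 d.p., halves away from zero)
n=0: y=0, sp=1, e=sp−y=1; I=1, D=e−e_prev=1; u=0·1+1·1+1/2·1=1.5; next y=-1/2·0+3/4·1.5=1.125
n=1: y=1.125, sp=1, e=sp−y=-0.125; I=0.875, D=e−e_prev=-1.125; u=0·(-0.125)+1·0.875+1/2·(-1.125)=0.3125; next y=-1/2·1.125+3/4·0.3125=-0.328125
n=2: y=-0.328125, sp=2, e=sp−y=2.328125; I=3.203125, D=e−e_prev=2.453125; u=0·2.328125+1·3.203125+1/2·2.453125≈4.429688; next y=-1/2·(-0.328125)+3/4·4.429688≈3.486328
n=3: y≈3.486328, sp=2, e=sp−y≈-1.486328; I≈1.716797, D=e−e_prev≈-3.814453; u=0·(-1.486328)+1·1.716797+1/2·(-3.814453)≈-0.190430; next y=-1/2·3.486328+3/4·(-0.190430)≈-1.885986
n=4: y≈-1.885986, sp=2, e=sp−y≈3.885986; I≈5.602783, D=e−e_prev≈5.372314; u=0·3.885986+1·5.602783+1/2·5.372314≈8.288940; next y=-1/2·(-1.885986)+3/4·8.288940≈7.159698
n=5: y≈7.159698, sp=2, e=sp−y≈-5.159698; I≈0.443085, D=e−e_prev≈-9.045685; u=0·(-5.159698)+1·0.443085+1/2·(-9.045685)≈-4.079758; next y=-1/2·7.159698+3/4·(-4.079758)≈-6.639668
n=6: y≈-6.639668, sp=2, e=sp−y≈8.639668; I≈9.082752, D=e−e_prev≈13.799366; u=0·8.639668+1·9.082752+1/2·13.799366≈15.982435; next y=-1/2·(-6.639668)+3/4·15.982435≈15.306660
n=7: y≈15.306660, sp=2, e=sp−y≈-13.306660; I≈-4.223908, D=e−e_prev≈-21.946328; u=0·(-13.306660)+1·(-4.223908)+1/2·(-21.946328)≈-15.197072; next y=-1/2·15.306660+3/4·(-15.197072)≈-19.051134
n=8: y≈-19.051134, sp=2, e=sp−y≈21.051134; I≈16.827226, D=e−e_prev≈34.357794; u=0·21.051134+1·16.827226+1/2·34.357794≈34.006123; next y=-1/2·(-19.051134)+3/4·34.006123≈35.030159
n=9: y≈35.030159, sp=2, e=sp−y≈-33.030159; I≈-16.202933, D=e−e_prev≈-54.081293; u=0·(-33.030159)+1·(-16.202933)+1/2·(-54.081293)≈-43.243580; next y=-1/2·35.030159+3/4·(-43.243580)≈-49.947765
n=10: y≈-49.947765, sp=2, e=sp−y≈51.947765; I≈35.744831, D=e−e_prev≈84.977924; u=0·51.947765+1·35.744831+1/2·84.977924≈78.233793; next y=-1/2·(-49.947765)+3/4·78.233793≈83.649227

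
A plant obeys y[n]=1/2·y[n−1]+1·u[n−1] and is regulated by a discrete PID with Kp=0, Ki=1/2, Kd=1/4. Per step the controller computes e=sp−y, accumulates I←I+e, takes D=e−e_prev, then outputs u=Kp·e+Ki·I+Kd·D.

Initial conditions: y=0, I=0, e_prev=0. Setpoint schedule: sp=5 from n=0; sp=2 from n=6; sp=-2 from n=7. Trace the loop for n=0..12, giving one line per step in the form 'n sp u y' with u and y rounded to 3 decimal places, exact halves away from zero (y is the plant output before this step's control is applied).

(exact arithmetic carried between steps; '≈' marks a value shown rounded to 6 d.p. or computed from one; I and e_prev carry over from the previous line; the table rounds u and y to 3 d.p., halves away from zero)
n=0: y=0, sp=5, e=sp−y=5; I=5, D=e−e_prev=5; u=0·5+1/2·5+1/4·5=3.75; next y=1/2·0+1·3.75=3.75
n=1: y=3.75, sp=5, e=sp−y=1.25; I=6.25, D=e−e_prev=-3.75; u=0·1.25+1/2·6.25+1/4·(-3.75)=2.1875; next y=1/2·3.75+1·2.1875=4.0625
n=2: y=4.0625, sp=5, e=sp−y=0.9375; I=7.1875, D=e−e_prev=-0.3125; u=0·0.9375+1/2·7.1875+1/4·(-0.3125)=3.515625; next y=1/2·4.0625+1·3.515625=5.546875
n=3: y=5.546875, sp=5, e=sp−y=-0.546875; I=6.640625, D=e−e_prev=-1.484375; u=0·(-0.546875)+1/2·6.640625+1/4·(-1.484375)≈2.949219; next y=1/2·5.546875+1·2.949219≈5.722656
n=4: y≈5.722656, sp=5, e=sp−y≈-0.722656; I≈5.917969, D=e−e_prev≈-0.175781; u=0·(-0.722656)+1/2·5.917969+1/4·(-0.175781)≈2.915039; next y=1/2·5.722656+1·2.915039≈5.776367
n=5: y≈5.776367, sp=5, e=sp−y≈-0.776367; I≈5.141602, D=e−e_prev≈-0.053711; u=0·(-0.776367)+1/2·5.141602+1/4·(-0.053711)≈2.557373; next y=1/2·5.776367+1·2.557373≈5.445557
n=6: y≈5.445557, sp=2, e=sp−y≈-3.445557; I≈1.696045, D=e−e_prev≈-2.669189; u=0·(-3.445557)+1/2·1.696045+1/4·(-2.669189)≈0.180725; next y=1/2·5.445557+1·0.180725≈2.903503
n=7: y≈2.903503, sp=-2, e=sp−y≈-4.903503; I≈-3.207458, D=e−e_prev≈-1.457947; u=0·(-4.903503)+1/2·(-3.207458)+1/4·(-1.457947)≈-1.968216; next y=1/2·2.903503+1·(-1.968216)≈-0.516464
n=8: y≈-0.516464, sp=-2, e=sp−y≈-1.483536; I≈-4.690994, D=e−e_prev≈3.419968; u=0·(-1.483536)+1/2·(-4.690994)+1/4·3.419968≈-1.490505; next y=1/2·(-0.516464)+1·(-1.490505)≈-1.748737
n=9: y≈-1.748737, sp=-2, e=sp−y≈-0.251263; I≈-4.942257, D=e−e_prev≈1.232273; u=0·(-0.251263)+1/2·(-4.942257)+1/4·1.232273≈-2.163060; next y=1/2·(-1.748737)+1·(-2.163060)≈-3.037429
n=10: y≈-3.037429, sp=-2, e=sp−y≈1.037429; I≈-3.904828, D=e−e_prev≈1.288692; u=0·1.037429+1/2·(-3.904828)+1/4·1.288692≈-1.630241; next y=1/2·(-3.037429)+1·(-1.630241)≈-3.148956
n=11: y≈-3.148956, sp=-2, e=sp−y≈1.148956; I≈-2.755872, D=e−e_prev≈0.111527; u=0·1.148956+1/2·(-2.755872)+1/4·0.111527≈-1.350055; next y=1/2·(-3.148956)+1·(-1.350055)≈-2.924532
n=12: y≈-2.924532, sp=-2, e=sp−y≈0.924532; I≈-1.831340, D=e−e_prev≈-0.224423; u=0·0.924532+1/2·(-1.831340)+1/4·(-0.224423)≈-0.971776; next y=1/2·(-2.924532)+1·(-0.971776)≈-2.434042

0 5 3.750 0.000
1 5 2.188 3.750
2 5 3.516 4.063
3 5 2.949 5.547
4 5 2.915 5.723
5 5 2.557 5.776
6 2 0.181 5.446
7 -2 -1.968 2.904
8 -2 -1.491 -0.516
9 -2 -2.163 -1.749
10 -2 -1.630 -3.037
11 -2 -1.350 -3.149
12 -2 -0.972 -2.925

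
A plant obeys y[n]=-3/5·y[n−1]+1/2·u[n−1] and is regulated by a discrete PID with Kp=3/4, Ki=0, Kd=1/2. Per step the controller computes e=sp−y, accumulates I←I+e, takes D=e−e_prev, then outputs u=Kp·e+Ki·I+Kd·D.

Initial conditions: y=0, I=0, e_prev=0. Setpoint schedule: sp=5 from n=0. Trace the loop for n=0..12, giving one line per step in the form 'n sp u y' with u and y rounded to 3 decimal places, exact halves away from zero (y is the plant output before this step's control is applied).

(exact arithmetic carried between steps; '≈' marks a value shown rounded to 6 d.p. or computed from one; I and e_prev carry over from the previous line; the table rounds u and y to 3 d.p., halves away from zero)
n=0: y=0, sp=5, e=sp−y=5; I=5, D=e−e_prev=5; u=3/4·5+0·5+1/2·5=6.25; next y=-3/5·0+1/2·6.25=3.125
n=1: y=3.125, sp=5, e=sp−y=1.875; I=6.875, D=e−e_prev=-3.125; u=3/4·1.875+0·6.875+1/2·(-3.125)=-0.15625; next y=-3/5·3.125+1/2·(-0.15625)=-1.953125
n=2: y=-1.953125, sp=5, e=sp−y=6.953125; I=13.828125, D=e−e_prev=5.078125; u=3/4·6.953125+0·13.828125+1/2·5.078125≈7.753906; next y=-3/5·(-1.953125)+1/2·7.753906≈5.048828
n=3: y≈5.048828, sp=5, e=sp−y≈-0.048828; I≈13.779297, D=e−e_prev≈-7.001953; u=3/4·(-0.048828)+0·13.779297+1/2·(-7.001953)≈-3.537598; next y=-3/5·5.048828+1/2·(-3.537598)≈-4.798096
n=4: y≈-4.798096, sp=5, e=sp−y≈9.798096; I≈23.577393, D=e−e_prev≈9.846924; u=3/4·9.798096+0·23.577393+1/2·9.846924≈12.272034; next y=-3/5·(-4.798096)+1/2·12.272034≈9.014874
n=5: y≈9.014874, sp=5, e=sp−y≈-4.014874; I≈19.562518, D=e−e_prev≈-13.812970; u=3/4·(-4.014874)+0·19.562518+1/2·(-13.812970)≈-9.917641; next y=-3/5·9.014874+1/2·(-9.917641)≈-10.367745
n=6: y≈-10.367745, sp=5, e=sp−y≈15.367745; I≈34.930263, D=e−e_prev≈19.382619; u=3/4·15.367745+0·34.930263+1/2·19.382619≈21.217118; next y=-3/5·(-10.367745)+1/2·21.217118≈16.829206
n=7: y≈16.829206, sp=5, e=sp−y≈-11.829206; I≈23.101057, D=e−e_prev≈-27.196951; u=3/4·(-11.829206)+0·23.101057+1/2·(-27.196951)≈-22.470380; next y=-3/5·16.829206+1/2·(-22.470380)≈-21.332714
n=8: y≈-21.332714, sp=5, e=sp−y≈26.332714; I≈49.433771, D=e−e_prev≈38.161920; u=3/4·26.332714+0·49.433771+1/2·38.161920≈38.830495; next y=-3/5·(-21.332714)+1/2·38.830495≈32.214876
n=9: y≈32.214876, sp=5, e=sp−y≈-27.214876; I≈22.218895, D=e−e_prev≈-53.547589; u=3/4·(-27.214876)+0·22.218895+1/2·(-53.547589)≈-47.184952; next y=-3/5·32.214876+1/2·(-47.184952)≈-42.921401
n=10: y≈-42.921401, sp=5, e=sp−y≈47.921401; I≈70.140296, D=e−e_prev≈75.136277; u=3/4·47.921401+0·70.140296+1/2·75.136277≈73.509189; next y=-3/5·(-42.921401)+1/2·73.509189≈62.507435
n=11: y≈62.507435, sp=5, e=sp−y≈-57.507435; I≈12.632861, D=e−e_prev≈-105.428837; u=3/4·(-57.507435)+0·12.632861+1/2·(-105.428837)≈-95.844995; next y=-3/5·62.507435+1/2·(-95.844995)≈-85.426959
n=12: y≈-85.426959, sp=5, e=sp−y≈90.426959; I≈103.059820, D=e−e_prev≈147.934394; u=3/4·90.426959+0·103.059820+1/2·147.934394≈141.787416; next y=-3/5·(-85.426959)+1/2·141.787416≈122.149883

0 5 6.250 0.000
1 5 -0.156 3.125
2 5 7.754 -1.953
3 5 -3.538 5.049
4 5 12.272 -4.798
5 5 -9.918 9.015
6 5 21.217 -10.368
7 5 -22.470 16.829
8 5 38.830 -21.333
9 5 -47.185 32.215
10 5 73.509 -42.921
11 5 -95.845 62.507
12 5 141.787 -85.427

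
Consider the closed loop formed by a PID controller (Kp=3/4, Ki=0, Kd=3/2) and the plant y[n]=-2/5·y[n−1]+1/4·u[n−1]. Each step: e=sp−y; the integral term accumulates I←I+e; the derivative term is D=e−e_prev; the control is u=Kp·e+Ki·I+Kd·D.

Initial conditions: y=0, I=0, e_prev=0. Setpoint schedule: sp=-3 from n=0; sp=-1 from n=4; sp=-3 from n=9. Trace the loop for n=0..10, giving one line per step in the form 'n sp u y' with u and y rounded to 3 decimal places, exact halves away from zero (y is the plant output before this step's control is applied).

(exact arithmetic carried between steps; '≈' marks a value shown rounded to 6 d.p. or computed from one; I and e_prev carry over from the previous line; the table rounds u and y to 3 d.p., halves away from zero)
n=0: y=0, sp=-3, e=sp−y=-3; I=-3, D=e−e_prev=-3; u=3/4·(-3)+0·(-3)+3/2·(-3)=-6.75; next y=-2/5·0+1/4·(-6.75)=-1.6875
n=1: y=-1.6875, sp=-3, e=sp−y=-1.3125; I=-4.3125, D=e−e_prev=1.6875; u=3/4·(-1.3125)+0·(-4.3125)+3/2·1.6875=1.546875; next y=-2/5·(-1.6875)+1/4·1.546875≈1.061719
n=2: y≈1.061719, sp=-3, e=sp−y≈-4.061719; I≈-8.374219, D=e−e_prev≈-2.749219; u=3/4·(-4.061719)+0·(-8.374219)+3/2·(-2.749219)≈-7.170117; next y=-2/5·1.061719+1/4·(-7.170117)≈-2.217217
n=3: y≈-2.217217, sp=-3, e=sp−y≈-0.782783; I≈-9.157002, D=e−e_prev≈3.278936; u=3/4·(-0.782783)+0·(-9.157002)+3/2·3.278936≈4.331316; next y=-2/5·(-2.217217)+1/4·4.331316≈1.969716
n=4: y≈1.969716, sp=-1, e=sp−y≈-2.969716; I≈-12.126718, D=e−e_prev≈-2.186932; u=3/4·(-2.969716)+0·(-12.126718)+3/2·(-2.186932)≈-5.507686; next y=-2/5·1.969716+1/4·(-5.507686)≈-2.164808
n=5: y≈-2.164808, sp=-1, e=sp−y≈1.164808; I≈-10.961910, D=e−e_prev≈4.134523; u=3/4·1.164808+0·(-10.961910)+3/2·4.134523≈7.075391; next y=-2/5·(-2.164808)+1/4·7.075391≈2.634771
n=6: y≈2.634771, sp=-1, e=sp−y≈-3.634771; I≈-14.596681, D=e−e_prev≈-4.799578; u=3/4·(-3.634771)+0·(-14.596681)+3/2·(-4.799578)≈-9.925446; next y=-2/5·2.634771+1/4·(-9.925446)≈-3.535270
n=7: y≈-3.535270, sp=-1, e=sp−y≈2.535270; I≈-12.061411, D=e−e_prev≈6.170040; u=3/4·2.535270+0·(-12.061411)+3/2·6.170040≈11.156513; next y=-2/5·(-3.535270)+1/4·11.156513≈4.203236
n=8: y≈4.203236, sp=-1, e=sp−y≈-5.203236; I≈-17.264647, D=e−e_prev≈-7.738506; u=3/4·(-5.203236)+0·(-17.264647)+3/2·(-7.738506)≈-15.510186; next y=-2/5·4.203236+1/4·(-15.510186)≈-5.558841
n=9: y≈-5.558841, sp=-3, e=sp−y≈2.558841; I≈-14.705806, D=e−e_prev≈7.762077; u=3/4·2.558841+0·(-14.705806)+3/2·7.762077≈13.562246; next y=-2/5·(-5.558841)+1/4·13.562246≈5.614098
n=10: y≈5.614098, sp=-3, e=sp−y≈-8.614098; I≈-23.319904, D=e−e_prev≈-11.172939; u=3/4·(-8.614098)+0·(-23.319904)+3/2·(-11.172939)≈-23.219982; next y=-2/5·5.614098+1/4·(-23.219982)≈-8.050635

0 -3 -6.750 0.000
1 -3 1.547 -1.688
2 -3 -7.170 1.062
3 -3 4.331 -2.217
4 -1 -5.508 1.970
5 -1 7.075 -2.165
6 -1 -9.925 2.635
7 -1 11.157 -3.535
8 -1 -15.510 4.203
9 -3 13.562 -5.559
10 -3 -23.220 5.614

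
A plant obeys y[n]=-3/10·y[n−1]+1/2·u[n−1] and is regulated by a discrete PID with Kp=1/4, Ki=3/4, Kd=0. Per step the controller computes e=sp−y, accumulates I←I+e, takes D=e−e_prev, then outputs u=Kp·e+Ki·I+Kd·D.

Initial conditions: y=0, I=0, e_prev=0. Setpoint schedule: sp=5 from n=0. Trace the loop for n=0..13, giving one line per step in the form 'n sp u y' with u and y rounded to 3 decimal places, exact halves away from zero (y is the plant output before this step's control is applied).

(exact arithmetic carried between steps; '≈' marks a value shown rounded to 6 d.p. or computed from one; I and e_prev carry over from the previous line; the table rounds u and y to 3 d.p., halves away from zero)
n=0: y=0, sp=5, e=sp−y=5; I=5, D=e−e_prev=5; u=1/4·5+3/4·5+0·5=5; next y=-3/10·0+1/2·5=2.5
n=1: y=2.5, sp=5, e=sp−y=2.5; I=7.5, D=e−e_prev=-2.5; u=1/4·2.5+3/4·7.5+0·(-2.5)=6.25; next y=-3/10·2.5+1/2·6.25=2.375
n=2: y=2.375, sp=5, e=sp−y=2.625; I=10.125, D=e−e_prev=0.125; u=1/4·2.625+3/4·10.125+0·0.125=8.25; next y=-3/10·2.375+1/2·8.25=3.4125
n=3: y=3.4125, sp=5, e=sp−y=1.5875; I=11.7125, D=e−e_prev=-1.0375; u=1/4·1.5875+3/4·11.7125+0·(-1.0375)=9.18125; next y=-3/10·3.4125+1/2·9.18125=3.566875
n=4: y=3.566875, sp=5, e=sp−y=1.433125; I=13.145625, D=e−e_prev=-0.154375; u=1/4·1.433125+3/4·13.145625+0·(-0.154375)=10.2175; next y=-3/10·3.566875+1/2·10.2175≈4.038688
n=5: y≈4.038688, sp=5, e=sp−y≈0.961313; I≈14.106938, D=e−e_prev≈-0.471813; u=1/4·0.961313+3/4·14.106938+0·(-0.471813)≈10.820531; next y=-3/10·4.038688+1/2·10.820531≈4.198659
n=6: y≈4.198659, sp=5, e=sp−y≈0.801341; I≈14.908278, D=e−e_prev≈-0.159972; u=1/4·0.801341+3/4·14.908278+0·(-0.159972)≈11.381544; next y=-3/10·4.198659+1/2·11.381544≈4.431174
n=7: y≈4.431174, sp=5, e=sp−y≈0.568826; I≈15.477104, D=e−e_prev≈-0.232515; u=1/4·0.568826+3/4·15.477104+0·(-0.232515)≈11.750035; next y=-3/10·4.431174+1/2·11.750035≈4.545665
n=8: y≈4.545665, sp=5, e=sp−y≈0.454335; I≈15.931439, D=e−e_prev≈-0.114491; u=1/4·0.454335+3/4·15.931439+0·(-0.114491)≈12.062163; next y=-3/10·4.545665+1/2·12.062163≈4.667382
n=9: y≈4.667382, sp=5, e=sp−y≈0.332618; I≈16.264057, D=e−e_prev≈-0.121717; u=1/4·0.332618+3/4·16.264057+0·(-0.121717)≈12.281197; next y=-3/10·4.667382+1/2·12.281197≈4.740384
n=10: y≈4.740384, sp=5, e=sp−y≈0.259616; I≈16.523673, D=e−e_prev≈-0.073002; u=1/4·0.259616+3/4·16.523673+0·(-0.073002)≈12.457659; next y=-3/10·4.740384+1/2·12.457659≈4.806714
n=11: y≈4.806714, sp=5, e=sp−y≈0.193286; I≈16.716959, D=e−e_prev≈-0.066330; u=1/4·0.193286+3/4·16.716959+0·(-0.066330)≈12.586041; next y=-3/10·4.806714+1/2·12.586041≈4.851006
n=12: y≈4.851006, sp=5, e=sp−y≈0.148994; I≈16.865953, D=e−e_prev≈-0.044292; u=1/4·0.148994+3/4·16.865953+0·(-0.044292)≈12.686713; next y=-3/10·4.851006+1/2·12.686713≈4.888055
n=13: y≈4.888055, sp=5, e=sp−y≈0.111945; I≈16.977898, D=e−e_prev≈-0.037049; u=1/4·0.111945+3/4·16.977898+0·(-0.037049)≈12.761410; next y=-3/10·4.888055+1/2·12.761410≈4.914289

0 5 5.000 0.000
1 5 6.250 2.500
2 5 8.250 2.375
3 5 9.181 3.413
4 5 10.218 3.567
5 5 10.821 4.039
6 5 11.382 4.199
7 5 11.750 4.431
8 5 12.062 4.546
9 5 12.281 4.667
10 5 12.458 4.740
11 5 12.586 4.807
12 5 12.687 4.851
13 5 12.761 4.888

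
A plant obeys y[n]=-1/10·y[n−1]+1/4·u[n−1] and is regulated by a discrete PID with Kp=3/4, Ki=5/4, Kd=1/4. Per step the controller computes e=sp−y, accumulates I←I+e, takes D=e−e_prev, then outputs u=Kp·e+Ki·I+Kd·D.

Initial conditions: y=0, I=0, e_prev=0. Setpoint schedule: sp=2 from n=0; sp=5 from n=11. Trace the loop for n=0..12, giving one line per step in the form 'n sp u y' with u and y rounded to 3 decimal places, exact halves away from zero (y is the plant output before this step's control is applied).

(exact arithmetic carried between steps; '≈' marks a value shown rounded to 6 d.p. or computed from one; I and e_prev carry over from the previous line; the table rounds u and y to 3 d.p., halves away from zero)
n=0: y=0, sp=2, e=sp−y=2; I=2, D=e−e_prev=2; u=3/4·2+5/4·2+1/4·2=4.5; next y=-1/10·0+1/4·4.5=1.125
n=1: y=1.125, sp=2, e=sp−y=0.875; I=2.875, D=e−e_prev=-1.125; u=3/4·0.875+5/4·2.875+1/4·(-1.125)=3.96875; next y=-1/10·1.125+1/4·3.96875≈0.879688
n=2: y≈0.879688, sp=2, e=sp−y≈1.120313; I≈3.995313, D=e−e_prev≈0.245313; u=3/4·1.120313+5/4·3.995313+1/4·0.245313≈5.895703; next y=-1/10·0.879688+1/4·5.895703≈1.385957
n=3: y≈1.385957, sp=2, e=sp−y≈0.614043; I≈4.609355, D=e−e_prev≈-0.506270; u=3/4·0.614043+5/4·4.609355+1/4·(-0.506270)≈6.095659; next y=-1/10·1.385957+1/4·6.095659≈1.385319
n=4: y≈1.385319, sp=2, e=sp−y≈0.614681; I≈5.224036, D=e−e_prev≈0.000638; u=3/4·0.614681+5/4·5.224036+1/4·0.000638≈6.991216; next y=-1/10·1.385319+1/4·6.991216≈1.609272
n=5: y≈1.609272, sp=2, e=sp−y≈0.390728; I≈5.614764, D=e−e_prev≈-0.223953; u=3/4·0.390728+5/4·5.614764+1/4·(-0.223953)≈7.255513; next y=-1/10·1.609272+1/4·7.255513≈1.652951
n=6: y≈1.652951, sp=2, e=sp−y≈0.347049; I≈5.961813, D=e−e_prev≈-0.043679; u=3/4·0.347049+5/4·5.961813+1/4·(-0.043679)≈7.701633; next y=-1/10·1.652951+1/4·7.701633≈1.760113
n=7: y≈1.760113, sp=2, e=sp−y≈0.239887; I≈6.201700, D=e−e_prev≈-0.107162; u=3/4·0.239887+5/4·6.201700+1/4·(-0.107162)≈7.905250; next y=-1/10·1.760113+1/4·7.905250≈1.800301
n=8: y≈1.800301, sp=2, e=sp−y≈0.199699; I≈6.401399, D=e−e_prev≈-0.040188; u=3/4·0.199699+5/4·6.401399+1/4·(-0.040188)≈8.141476; next y=-1/10·1.800301+1/4·8.141476≈1.855339
n=9: y≈1.855339, sp=2, e=sp−y≈0.144661; I≈6.546060, D=e−e_prev≈-0.055038; u=3/4·0.144661+5/4·6.546060+1/4·(-0.055038)≈8.277311; next y=-1/10·1.855339+1/4·8.277311≈1.883794
n=10: y≈1.883794, sp=2, e=sp−y≈0.116206; I≈6.662266, D=e−e_prev≈-0.028455; u=3/4·0.116206+5/4·6.662266+1/4·(-0.028455)≈8.407873; next y=-1/10·1.883794+1/4·8.407873≈1.913589
n=11: y≈1.913589, sp=5, e=sp−y≈3.086411; I≈9.748677, D=e−e_prev≈2.970205; u=3/4·3.086411+5/4·9.748677+1/4·2.970205≈15.243206; next y=-1/10·1.913589+1/4·15.243206≈3.619443
n=12: y≈3.619443, sp=5, e=sp−y≈1.380557; I≈11.129235, D=e−e_prev≈-1.705854; u=3/4·1.380557+5/4·11.129235+1/4·(-1.705854)≈14.520498; next y=-1/10·3.619443+1/4·14.520498≈3.268180

0 2 4.500 0.000
1 2 3.969 1.125
2 2 5.896 0.880
3 2 6.096 1.386
4 2 6.991 1.385
5 2 7.256 1.609
6 2 7.702 1.653
7 2 7.905 1.760
8 2 8.141 1.800
9 2 8.277 1.855
10 2 8.408 1.884
11 5 15.243 1.914
12 5 14.520 3.619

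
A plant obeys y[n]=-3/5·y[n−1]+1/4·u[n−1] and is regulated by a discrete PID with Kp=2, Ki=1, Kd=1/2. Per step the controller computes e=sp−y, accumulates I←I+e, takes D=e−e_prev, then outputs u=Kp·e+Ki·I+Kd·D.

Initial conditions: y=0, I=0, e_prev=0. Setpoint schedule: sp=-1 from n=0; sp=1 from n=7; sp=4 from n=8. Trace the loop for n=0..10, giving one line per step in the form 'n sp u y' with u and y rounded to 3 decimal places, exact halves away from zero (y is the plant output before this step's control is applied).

(exact arithmetic carried between steps; '≈' marks a value shown rounded to 6 d.p. or computed from one; I and e_prev carry over from the previous line; the table rounds u and y to 3 d.p., halves away from zero)
n=0: y=0, sp=-1, e=sp−y=-1; I=-1, D=e−e_prev=-1; u=2·(-1)+1·(-1)+1/2·(-1)=-3.5; next y=-3/5·0+1/4·(-3.5)=-0.875
n=1: y=-0.875, sp=-1, e=sp−y=-0.125; I=-1.125, D=e−e_prev=0.875; u=2·(-0.125)+1·(-1.125)+1/2·0.875=-0.9375; next y=-3/5·(-0.875)+1/4·(-0.9375)=0.290625
n=2: y=0.290625, sp=-1, e=sp−y=-1.290625; I=-2.415625, D=e−e_prev=-1.165625; u=2·(-1.290625)+1·(-2.415625)+1/2·(-1.165625)≈-5.579688; next y=-3/5·0.290625+1/4·(-5.579688)≈-1.569297
n=3: y≈-1.569297, sp=-1, e=sp−y≈0.569297; I≈-1.846328, D=e−e_prev≈1.859922; u=2·0.569297+1·(-1.846328)+1/2·1.859922≈0.222227; next y=-3/5·(-1.569297)+1/4·0.222227≈0.997135
n=4: y≈0.997135, sp=-1, e=sp−y≈-1.997135; I≈-3.843463, D=e−e_prev≈-2.566432; u=2·(-1.997135)+1·(-3.843463)+1/2·(-2.566432)≈-9.120948; next y=-3/5·0.997135+1/4·(-9.120948)≈-2.878518
n=5: y≈-2.878518, sp=-1, e=sp−y≈1.878518; I≈-1.964945, D=e−e_prev≈3.875653; u=2·1.878518+1·(-1.964945)+1/2·3.875653≈3.729917; next y=-3/5·(-2.878518)+1/4·3.729917≈2.659590
n=6: y≈2.659590, sp=-1, e=sp−y≈-3.659590; I≈-5.624535, D=e−e_prev≈-5.538108; u=2·(-3.659590)+1·(-5.624535)+1/2·(-5.538108)≈-15.712769; next y=-3/5·2.659590+1/4·(-15.712769)≈-5.523946
n=7: y≈-5.523946, sp=1, e=sp−y≈6.523946; I≈0.899411, D=e−e_prev≈10.183536; u=2·6.523946+1·0.899411+1/2·10.183536≈19.039072; next y=-3/5·(-5.523946)+1/4·19.039072≈8.074136
n=8: y≈8.074136, sp=4, e=sp−y≈-4.074136; I≈-3.174725, D=e−e_prev≈-10.598082; u=2·(-4.074136)+1·(-3.174725)+1/2·(-10.598082)≈-16.622037; next y=-3/5·8.074136+1/4·(-16.622037)≈-8.999991
n=9: y≈-8.999991, sp=4, e=sp−y≈12.999991; I≈9.825266, D=e−e_prev≈17.074127; u=2·12.999991+1·9.825266+1/2·17.074127≈44.362311; next y=-3/5·(-8.999991)+1/4·44.362311≈16.490572
n=10: y≈16.490572, sp=4, e=sp−y≈-12.490572; I≈-2.665306, D=e−e_prev≈-25.490563; u=2·(-12.490572)+1·(-2.665306)+1/2·(-25.490563)≈-40.391732; next y=-3/5·16.490572+1/4·(-40.391732)≈-19.992276

0 -1 -3.500 0.000
1 -1 -0.938 -0.875
2 -1 -5.580 0.291
3 -1 0.222 -1.569
4 -1 -9.121 0.997
5 -1 3.730 -2.879
6 -1 -15.713 2.660
7 1 19.039 -5.524
8 4 -16.622 8.074
9 4 44.362 -9.000
10 4 -40.392 16.491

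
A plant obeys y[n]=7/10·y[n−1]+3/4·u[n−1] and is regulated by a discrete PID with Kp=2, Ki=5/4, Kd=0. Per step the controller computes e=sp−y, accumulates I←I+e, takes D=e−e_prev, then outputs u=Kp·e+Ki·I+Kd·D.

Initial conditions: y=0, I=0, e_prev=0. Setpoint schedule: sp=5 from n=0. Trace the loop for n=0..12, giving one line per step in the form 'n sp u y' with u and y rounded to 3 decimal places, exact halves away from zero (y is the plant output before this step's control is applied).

0 5 16.250 0.000
1 5 -17.109 12.188
2 5 27.493 -4.301
3 5 -32.089 17.609
4 5 47.535 -11.740
5 5 -58.853 27.433
6 5 83.307 -24.936
7 5 -106.646 45.025
8 5 147.172 -48.467
9 5 -191.982 76.452
10 5 261.199 -90.470
11 5 -344.345 132.571
12 5 464.789 -165.459

(exact arithmetic carried between steps; '≈' marks a value shown rounded to 6 d.p. or computed from one; I and e_prev carry over from the previous line; the table rounds u and y to 3 d.p., halves away from zero)
n=0: y=0, sp=5, e=sp−y=5; I=5, D=e−e_prev=5; u=2·5+5/4·5+0·5=16.25; next y=7/10·0+3/4·16.25=12.1875
n=1: y=12.1875, sp=5, e=sp−y=-7.1875; I=-2.1875, D=e−e_prev=-12.1875; u=2·(-7.1875)+5/4·(-2.1875)+0·(-12.1875)=-17.109375; next y=7/10·12.1875+3/4·(-17.109375)≈-4.300781
n=2: y≈-4.300781, sp=5, e=sp−y≈9.300781; I≈7.113281, D=e−e_prev≈16.488281; u=2·9.300781+5/4·7.113281+0·16.488281≈27.493164; next y=7/10·(-4.300781)+3/4·27.493164≈17.609326
n=3: y≈17.609326, sp=5, e=sp−y≈-12.609326; I≈-5.496045, D=e−e_prev≈-21.910107; u=2·(-12.609326)+5/4·(-5.496045)+0·(-21.910107)≈-32.088708; next y=7/10·17.609326+3/4·(-32.088708)≈-11.740003
n=4: y≈-11.740003, sp=5, e=sp−y≈16.740003; I≈11.243958, D=e−e_prev≈29.349329; u=2·16.740003+5/4·11.243958+0·29.349329≈47.534954; next y=7/10·(-11.740003)+3/4·47.534954≈27.433213
n=5: y≈27.433213, sp=5, e=sp−y≈-22.433213; I≈-11.189255, D=e−e_prev≈-39.173216; u=2·(-22.433213)+5/4·(-11.189255)+0·(-39.173216)≈-58.852995; next y=7/10·27.433213+3/4·(-58.852995)≈-24.936497
n=6: y≈-24.936497, sp=5, e=sp−y≈29.936497; I≈18.747242, D=e−e_prev≈52.369710; u=2·29.936497+5/4·18.747242+0·52.369710≈83.307047; next y=7/10·(-24.936497)+3/4·83.307047≈45.024737
n=7: y≈45.024737, sp=5, e=sp−y≈-40.024737; I≈-21.277495, D=e−e_prev≈-69.961234; u=2·(-40.024737)+5/4·(-21.277495)+0·(-69.961234)≈-106.646343; next y=7/10·45.024737+3/4·(-106.646343)≈-48.467441
n=8: y≈-48.467441, sp=5, e=sp−y≈53.467441; I≈32.189946, D=e−e_prev≈93.492179; u=2·53.467441+5/4·32.189946+0·93.492179≈147.172316; next y=7/10·(-48.467441)+3/4·147.172316≈76.452028
n=9: y≈76.452028, sp=5, e=sp−y≈-71.452028; I≈-39.262081, D=e−e_prev≈-124.919469; u=2·(-71.452028)+5/4·(-39.262081)+0·(-124.919469)≈-191.981658; next y=7/10·76.452028+3/4·(-191.981658)≈-90.469824
n=10: y≈-90.469824, sp=5, e=sp−y≈95.469824; I≈56.207742, D=e−e_prev≈166.921851; u=2·95.469824+5/4·56.207742+0·166.921851≈261.199325; next y=7/10·(-90.469824)+3/4·261.199325≈132.570617
n=11: y≈132.570617, sp=5, e=sp−y≈-127.570617; I≈-71.362875, D=e−e_prev≈-223.040441; u=2·(-127.570617)+5/4·(-71.362875)+0·(-223.040441)≈-344.344828; next y=7/10·132.570617+3/4·(-344.344828)≈-165.459189
n=12: y≈-165.459189, sp=5, e=sp−y≈170.459189; I≈99.096314, D=e−e_prev≈298.029806; u=2·170.459189+5/4·99.096314+0·298.029806≈464.788771; next y=7/10·(-165.459189)+3/4·464.788771≈232.770146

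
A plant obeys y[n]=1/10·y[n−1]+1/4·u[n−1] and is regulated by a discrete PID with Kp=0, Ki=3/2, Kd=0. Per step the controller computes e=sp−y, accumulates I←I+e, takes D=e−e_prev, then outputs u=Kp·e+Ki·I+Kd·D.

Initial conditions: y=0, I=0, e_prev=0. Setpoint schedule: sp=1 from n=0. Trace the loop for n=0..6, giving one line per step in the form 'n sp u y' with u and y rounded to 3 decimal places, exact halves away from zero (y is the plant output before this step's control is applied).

0 1 1.500 0.000
1 1 2.438 0.375
2 1 2.967 0.647
3 1 3.257 0.806
4 1 3.415 0.895
5 1 3.500 0.943
6 1 3.546 0.969

(exact arithmetic carried between steps; '≈' marks a value shown rounded to 6 d.p. or computed from one; I and e_prev carry over from the previous line; the table rounds u and y to 3 d.p., halves away from zero)
n=0: y=0, sp=1, e=sp−y=1; I=1, D=e−e_prev=1; u=0·1+3/2·1+0·1=1.5; next y=1/10·0+1/4·1.5=0.375
n=1: y=0.375, sp=1, e=sp−y=0.625; I=1.625, D=e−e_prev=-0.375; u=0·0.625+3/2·1.625+0·(-0.375)=2.4375; next y=1/10·0.375+1/4·2.4375=0.646875
n=2: y=0.646875, sp=1, e=sp−y=0.353125; I=1.978125, D=e−e_prev=-0.271875; u=0·0.353125+3/2·1.978125+0·(-0.271875)≈2.967188; next y=1/10·0.646875+1/4·2.967188≈0.806484
n=3: y≈0.806484, sp=1, e=sp−y≈0.193516; I≈2.171641, D=e−e_prev≈-0.159609; u=0·0.193516+3/2·2.171641+0·(-0.159609)≈3.257461; next y=1/10·0.806484+1/4·3.257461≈0.895014
n=4: y≈0.895014, sp=1, e=sp−y≈0.104986; I≈2.276627, D=e−e_prev≈-0.088529; u=0·0.104986+3/2·2.276627+0·(-0.088529)≈3.414940; next y=1/10·0.895014+1/4·3.414940≈0.943236
n=5: y≈0.943236, sp=1, e=sp−y≈0.056764; I≈2.333390, D=e−e_prev≈-0.048223; u=0·0.056764+3/2·2.333390+0·(-0.048223)≈3.500086; next y=1/10·0.943236+1/4·3.500086≈0.969345
n=6: y≈0.969345, sp=1, e=sp−y≈0.030655; I≈2.364045, D=e−e_prev≈-0.026109; u=0·0.030655+3/2·2.364045+0·(-0.026109)≈3.546068; next y=1/10·0.969345+1/4·3.546068≈0.983452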